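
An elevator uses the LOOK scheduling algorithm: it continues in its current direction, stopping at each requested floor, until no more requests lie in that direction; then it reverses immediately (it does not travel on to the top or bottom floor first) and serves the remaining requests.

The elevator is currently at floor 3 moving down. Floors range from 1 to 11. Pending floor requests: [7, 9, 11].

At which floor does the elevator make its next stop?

Answer: 7

Derivation:
Current floor: 3, direction: down
Requests above: [7, 9, 11]
Requests below: []
Moving down but no requests below → reverse; nearest above is min([7, 9, 11]) = 7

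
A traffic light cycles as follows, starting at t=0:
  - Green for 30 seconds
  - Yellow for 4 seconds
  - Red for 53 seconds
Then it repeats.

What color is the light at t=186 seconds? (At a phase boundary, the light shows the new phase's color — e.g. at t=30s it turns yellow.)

Cycle length = 30 + 4 + 53 = 87s
t = 186, phase_t = 186 mod 87 = 12
12 < 30 (green end) → GREEN

Answer: green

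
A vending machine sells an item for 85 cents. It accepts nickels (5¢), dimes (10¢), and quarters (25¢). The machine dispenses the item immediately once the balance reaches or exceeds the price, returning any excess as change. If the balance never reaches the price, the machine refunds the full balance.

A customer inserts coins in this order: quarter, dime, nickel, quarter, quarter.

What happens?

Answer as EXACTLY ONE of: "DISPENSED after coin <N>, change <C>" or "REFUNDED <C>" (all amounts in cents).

Answer: DISPENSED after coin 5, change 5

Derivation:
Price: 85¢
Coin 1 (quarter, 25¢): balance = 25¢
Coin 2 (dime, 10¢): balance = 35¢
Coin 3 (nickel, 5¢): balance = 40¢
Coin 4 (quarter, 25¢): balance = 65¢
Coin 5 (quarter, 25¢): balance = 90¢
  → balance >= price → DISPENSE, change = 90 - 85 = 5¢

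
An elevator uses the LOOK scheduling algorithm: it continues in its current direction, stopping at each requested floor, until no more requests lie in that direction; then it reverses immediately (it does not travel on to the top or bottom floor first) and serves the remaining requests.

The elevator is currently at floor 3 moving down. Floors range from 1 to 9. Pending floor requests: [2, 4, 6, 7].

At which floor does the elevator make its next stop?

Answer: 2

Derivation:
Current floor: 3, direction: down
Requests above: [4, 6, 7]
Requests below: [2]
Moving down and requests lie below → nearest below is max([2]) = 2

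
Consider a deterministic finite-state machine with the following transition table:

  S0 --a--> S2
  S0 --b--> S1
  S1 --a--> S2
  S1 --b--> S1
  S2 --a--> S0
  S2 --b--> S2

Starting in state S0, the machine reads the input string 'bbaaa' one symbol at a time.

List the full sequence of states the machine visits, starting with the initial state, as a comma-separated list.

Answer: S0, S1, S1, S2, S0, S2

Derivation:
Start: S0
  read 'b': S0 --b--> S1
  read 'b': S1 --b--> S1
  read 'a': S1 --a--> S2
  read 'a': S2 --a--> S0
  read 'a': S0 --a--> S2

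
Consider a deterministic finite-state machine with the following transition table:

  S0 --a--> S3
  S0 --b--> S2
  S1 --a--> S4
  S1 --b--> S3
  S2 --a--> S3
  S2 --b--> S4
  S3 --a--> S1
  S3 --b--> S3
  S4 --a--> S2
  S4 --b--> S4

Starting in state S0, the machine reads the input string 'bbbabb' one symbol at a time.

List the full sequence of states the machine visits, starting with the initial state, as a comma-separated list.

Start: S0
  read 'b': S0 --b--> S2
  read 'b': S2 --b--> S4
  read 'b': S4 --b--> S4
  read 'a': S4 --a--> S2
  read 'b': S2 --b--> S4
  read 'b': S4 --b--> S4

Answer: S0, S2, S4, S4, S2, S4, S4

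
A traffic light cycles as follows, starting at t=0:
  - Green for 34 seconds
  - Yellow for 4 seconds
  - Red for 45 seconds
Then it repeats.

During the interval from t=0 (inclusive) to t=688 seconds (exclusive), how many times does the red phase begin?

Cycle = 34+4+45 = 83s
red phase starts at t = k*83 + 38 for k=0,1,2,...
Need k*83+38 < 688 → k < 7.831
k ∈ {0, ..., 7} → 8 starts

Answer: 8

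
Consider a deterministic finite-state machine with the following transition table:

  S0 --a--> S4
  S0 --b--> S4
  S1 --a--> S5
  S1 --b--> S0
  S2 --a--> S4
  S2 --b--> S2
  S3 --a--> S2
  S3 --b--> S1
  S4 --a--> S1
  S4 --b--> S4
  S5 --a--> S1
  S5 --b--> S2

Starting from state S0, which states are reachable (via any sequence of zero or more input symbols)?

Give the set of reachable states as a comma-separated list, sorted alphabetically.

Answer: S0, S1, S2, S4, S5

Derivation:
BFS from S0:
  visit S0: S0--a-->S4 (new), S0--b-->S4 (seen)
  visit S4: S4--a-->S1 (new), S4--b-->S4 (seen)
  visit S1: S1--a-->S5 (new), S1--b-->S0 (seen)
  visit S5: S5--a-->S1 (seen), S5--b-->S2 (new)
  visit S2: S2--a-->S4 (seen), S2--b-->S2 (seen)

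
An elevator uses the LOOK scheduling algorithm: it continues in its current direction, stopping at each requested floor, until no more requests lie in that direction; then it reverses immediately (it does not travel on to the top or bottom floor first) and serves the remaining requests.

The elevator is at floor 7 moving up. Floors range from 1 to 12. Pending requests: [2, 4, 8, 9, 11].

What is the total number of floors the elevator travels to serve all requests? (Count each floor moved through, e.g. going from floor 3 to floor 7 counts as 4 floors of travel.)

Answer: 13

Derivation:
Start at floor 7 moving up, LOOK stop order: [8, 9, 11, 4, 2]
  7 → 8: |8-7| = 1, total = 1
  8 → 9: |9-8| = 1, total = 2
  9 → 11: |11-9| = 2, total = 4
  11 → 4: |4-11| = 7, total = 11
  4 → 2: |2-4| = 2, total = 13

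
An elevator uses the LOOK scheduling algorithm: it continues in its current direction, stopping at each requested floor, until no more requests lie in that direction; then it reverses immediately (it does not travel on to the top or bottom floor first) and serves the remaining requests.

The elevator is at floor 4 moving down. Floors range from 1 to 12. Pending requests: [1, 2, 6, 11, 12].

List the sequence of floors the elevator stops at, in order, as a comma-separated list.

Current: 4, moving DOWN
Serve below first (descending): [2, 1]
Then reverse, serve above (ascending): [6, 11, 12]

Answer: 2, 1, 6, 11, 12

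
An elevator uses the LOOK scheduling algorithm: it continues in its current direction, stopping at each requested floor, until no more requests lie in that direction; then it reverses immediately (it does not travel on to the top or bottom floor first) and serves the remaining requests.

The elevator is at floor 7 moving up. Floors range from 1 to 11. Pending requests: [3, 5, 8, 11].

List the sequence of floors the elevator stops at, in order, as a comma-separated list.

Answer: 8, 11, 5, 3

Derivation:
Current: 7, moving UP
Serve above first (ascending): [8, 11]
Then reverse, serve below (descending): [5, 3]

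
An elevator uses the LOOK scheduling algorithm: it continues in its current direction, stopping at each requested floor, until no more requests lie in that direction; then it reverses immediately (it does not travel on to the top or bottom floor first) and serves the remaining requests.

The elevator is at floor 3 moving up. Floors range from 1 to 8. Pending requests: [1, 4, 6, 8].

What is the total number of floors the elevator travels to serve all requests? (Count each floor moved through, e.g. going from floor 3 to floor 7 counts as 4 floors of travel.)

Answer: 12

Derivation:
Start at floor 3 moving up, LOOK stop order: [4, 6, 8, 1]
  3 → 4: |4-3| = 1, total = 1
  4 → 6: |6-4| = 2, total = 3
  6 → 8: |8-6| = 2, total = 5
  8 → 1: |1-8| = 7, total = 12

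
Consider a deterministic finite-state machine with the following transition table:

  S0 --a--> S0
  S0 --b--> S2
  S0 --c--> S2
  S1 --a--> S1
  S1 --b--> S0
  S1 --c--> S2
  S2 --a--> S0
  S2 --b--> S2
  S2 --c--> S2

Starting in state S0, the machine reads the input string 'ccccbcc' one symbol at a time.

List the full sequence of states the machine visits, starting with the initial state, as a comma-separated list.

Answer: S0, S2, S2, S2, S2, S2, S2, S2

Derivation:
Start: S0
  read 'c': S0 --c--> S2
  read 'c': S2 --c--> S2
  read 'c': S2 --c--> S2
  read 'c': S2 --c--> S2
  read 'b': S2 --b--> S2
  read 'c': S2 --c--> S2
  read 'c': S2 --c--> S2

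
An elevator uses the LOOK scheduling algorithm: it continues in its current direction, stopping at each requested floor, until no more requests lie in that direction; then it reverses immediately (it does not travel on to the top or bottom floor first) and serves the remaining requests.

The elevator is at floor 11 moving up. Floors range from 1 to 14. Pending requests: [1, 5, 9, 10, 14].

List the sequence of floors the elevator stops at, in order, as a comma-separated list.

Answer: 14, 10, 9, 5, 1

Derivation:
Current: 11, moving UP
Serve above first (ascending): [14]
Then reverse, serve below (descending): [10, 9, 5, 1]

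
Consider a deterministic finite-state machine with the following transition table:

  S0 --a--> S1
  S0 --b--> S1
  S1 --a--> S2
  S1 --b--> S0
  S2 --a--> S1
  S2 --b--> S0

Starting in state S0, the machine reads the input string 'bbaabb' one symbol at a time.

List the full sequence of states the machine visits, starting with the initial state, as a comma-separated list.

Start: S0
  read 'b': S0 --b--> S1
  read 'b': S1 --b--> S0
  read 'a': S0 --a--> S1
  read 'a': S1 --a--> S2
  read 'b': S2 --b--> S0
  read 'b': S0 --b--> S1

Answer: S0, S1, S0, S1, S2, S0, S1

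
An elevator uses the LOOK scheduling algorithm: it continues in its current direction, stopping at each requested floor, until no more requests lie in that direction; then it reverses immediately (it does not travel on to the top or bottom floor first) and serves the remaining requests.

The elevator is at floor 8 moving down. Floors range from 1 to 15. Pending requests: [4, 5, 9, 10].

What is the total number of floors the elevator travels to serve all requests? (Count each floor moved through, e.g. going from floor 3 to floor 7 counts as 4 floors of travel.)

Start at floor 8 moving down, LOOK stop order: [5, 4, 9, 10]
  8 → 5: |5-8| = 3, total = 3
  5 → 4: |4-5| = 1, total = 4
  4 → 9: |9-4| = 5, total = 9
  9 → 10: |10-9| = 1, total = 10

Answer: 10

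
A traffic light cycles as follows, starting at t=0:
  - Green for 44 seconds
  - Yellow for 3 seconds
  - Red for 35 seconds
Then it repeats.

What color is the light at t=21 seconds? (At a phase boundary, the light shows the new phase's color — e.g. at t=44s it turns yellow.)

Answer: green

Derivation:
Cycle length = 44 + 3 + 35 = 82s
t = 21, phase_t = 21 mod 82 = 21
21 < 44 (green end) → GREEN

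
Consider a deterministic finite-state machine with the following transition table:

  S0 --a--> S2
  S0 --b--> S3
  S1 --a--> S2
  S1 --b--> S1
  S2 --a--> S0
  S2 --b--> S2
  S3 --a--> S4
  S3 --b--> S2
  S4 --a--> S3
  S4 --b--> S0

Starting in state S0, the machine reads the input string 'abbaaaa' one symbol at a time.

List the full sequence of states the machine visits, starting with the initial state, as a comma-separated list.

Answer: S0, S2, S2, S2, S0, S2, S0, S2

Derivation:
Start: S0
  read 'a': S0 --a--> S2
  read 'b': S2 --b--> S2
  read 'b': S2 --b--> S2
  read 'a': S2 --a--> S0
  read 'a': S0 --a--> S2
  read 'a': S2 --a--> S0
  read 'a': S0 --a--> S2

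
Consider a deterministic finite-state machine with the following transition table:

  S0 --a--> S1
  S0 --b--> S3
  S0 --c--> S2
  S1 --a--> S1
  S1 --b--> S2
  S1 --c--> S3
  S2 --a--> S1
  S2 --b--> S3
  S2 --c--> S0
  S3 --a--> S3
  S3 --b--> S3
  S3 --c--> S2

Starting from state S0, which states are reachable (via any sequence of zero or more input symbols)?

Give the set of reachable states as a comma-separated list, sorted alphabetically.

Answer: S0, S1, S2, S3

Derivation:
BFS from S0:
  visit S0: S0--a-->S1 (new), S0--b-->S3 (new), S0--c-->S2 (new)
  visit S1: S1--a-->S1 (seen), S1--b-->S2 (seen), S1--c-->S3 (seen)
  visit S3: S3--a-->S3 (seen), S3--b-->S3 (seen), S3--c-->S2 (seen)
  visit S2: S2--a-->S1 (seen), S2--b-->S3 (seen), S2--c-->S0 (seen)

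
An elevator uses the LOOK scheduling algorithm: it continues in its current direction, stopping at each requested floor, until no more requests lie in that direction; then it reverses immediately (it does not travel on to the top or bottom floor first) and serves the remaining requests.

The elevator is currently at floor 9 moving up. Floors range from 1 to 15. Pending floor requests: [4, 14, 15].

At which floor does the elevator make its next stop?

Answer: 14

Derivation:
Current floor: 9, direction: up
Requests above: [14, 15]
Requests below: [4]
Moving up and requests lie above → nearest above is min([14, 15]) = 14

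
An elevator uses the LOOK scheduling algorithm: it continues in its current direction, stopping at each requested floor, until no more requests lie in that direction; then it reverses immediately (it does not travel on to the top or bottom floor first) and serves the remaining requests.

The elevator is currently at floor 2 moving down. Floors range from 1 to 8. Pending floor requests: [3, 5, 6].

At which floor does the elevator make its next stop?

Answer: 3

Derivation:
Current floor: 2, direction: down
Requests above: [3, 5, 6]
Requests below: []
Moving down but no requests below → reverse; nearest above is min([3, 5, 6]) = 3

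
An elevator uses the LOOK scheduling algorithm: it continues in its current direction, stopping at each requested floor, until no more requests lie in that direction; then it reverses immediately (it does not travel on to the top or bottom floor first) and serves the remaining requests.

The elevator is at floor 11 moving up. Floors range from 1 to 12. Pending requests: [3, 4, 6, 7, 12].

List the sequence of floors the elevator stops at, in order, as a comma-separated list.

Answer: 12, 7, 6, 4, 3

Derivation:
Current: 11, moving UP
Serve above first (ascending): [12]
Then reverse, serve below (descending): [7, 6, 4, 3]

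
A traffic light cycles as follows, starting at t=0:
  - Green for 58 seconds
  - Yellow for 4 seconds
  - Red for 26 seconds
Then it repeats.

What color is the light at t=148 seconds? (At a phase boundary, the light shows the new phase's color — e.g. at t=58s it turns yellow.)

Cycle length = 58 + 4 + 26 = 88s
t = 148, phase_t = 148 mod 88 = 60
58 <= 60 < 62 (yellow end) → YELLOW

Answer: yellow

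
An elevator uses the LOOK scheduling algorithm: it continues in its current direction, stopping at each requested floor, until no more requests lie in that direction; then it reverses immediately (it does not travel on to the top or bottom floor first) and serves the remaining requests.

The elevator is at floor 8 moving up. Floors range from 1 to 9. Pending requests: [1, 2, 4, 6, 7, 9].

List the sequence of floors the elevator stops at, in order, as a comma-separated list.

Current: 8, moving UP
Serve above first (ascending): [9]
Then reverse, serve below (descending): [7, 6, 4, 2, 1]

Answer: 9, 7, 6, 4, 2, 1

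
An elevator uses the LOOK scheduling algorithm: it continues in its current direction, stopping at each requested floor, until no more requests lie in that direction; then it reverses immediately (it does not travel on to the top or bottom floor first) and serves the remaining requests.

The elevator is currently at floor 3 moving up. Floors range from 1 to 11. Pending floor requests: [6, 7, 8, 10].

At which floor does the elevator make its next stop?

Answer: 6

Derivation:
Current floor: 3, direction: up
Requests above: [6, 7, 8, 10]
Requests below: []
Moving up and requests lie above → nearest above is min([6, 7, 8, 10]) = 6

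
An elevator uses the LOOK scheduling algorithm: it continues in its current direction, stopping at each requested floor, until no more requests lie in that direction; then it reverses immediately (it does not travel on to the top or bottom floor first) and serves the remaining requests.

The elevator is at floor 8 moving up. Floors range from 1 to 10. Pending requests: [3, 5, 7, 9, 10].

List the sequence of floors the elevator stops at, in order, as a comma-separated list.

Current: 8, moving UP
Serve above first (ascending): [9, 10]
Then reverse, serve below (descending): [7, 5, 3]

Answer: 9, 10, 7, 5, 3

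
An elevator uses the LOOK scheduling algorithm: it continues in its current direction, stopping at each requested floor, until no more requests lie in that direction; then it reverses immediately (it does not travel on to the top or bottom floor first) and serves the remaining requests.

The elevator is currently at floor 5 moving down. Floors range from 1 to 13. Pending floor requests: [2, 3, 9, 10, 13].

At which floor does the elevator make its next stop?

Current floor: 5, direction: down
Requests above: [9, 10, 13]
Requests below: [2, 3]
Moving down and requests lie below → nearest below is max([2, 3]) = 3

Answer: 3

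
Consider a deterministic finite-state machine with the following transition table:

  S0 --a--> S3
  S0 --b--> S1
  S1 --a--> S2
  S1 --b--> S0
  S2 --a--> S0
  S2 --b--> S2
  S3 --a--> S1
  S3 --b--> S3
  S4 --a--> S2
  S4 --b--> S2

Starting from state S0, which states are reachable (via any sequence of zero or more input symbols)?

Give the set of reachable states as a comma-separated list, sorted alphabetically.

BFS from S0:
  visit S0: S0--a-->S3 (new), S0--b-->S1 (new)
  visit S3: S3--a-->S1 (seen), S3--b-->S3 (seen)
  visit S1: S1--a-->S2 (new), S1--b-->S0 (seen)
  visit S2: S2--a-->S0 (seen), S2--b-->S2 (seen)

Answer: S0, S1, S2, S3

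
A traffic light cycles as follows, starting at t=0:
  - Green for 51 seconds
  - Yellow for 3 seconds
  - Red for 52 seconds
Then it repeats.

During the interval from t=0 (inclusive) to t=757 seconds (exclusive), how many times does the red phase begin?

Cycle = 51+3+52 = 106s
red phase starts at t = k*106 + 54 for k=0,1,2,...
Need k*106+54 < 757 → k < 6.632
k ∈ {0, ..., 6} → 7 starts

Answer: 7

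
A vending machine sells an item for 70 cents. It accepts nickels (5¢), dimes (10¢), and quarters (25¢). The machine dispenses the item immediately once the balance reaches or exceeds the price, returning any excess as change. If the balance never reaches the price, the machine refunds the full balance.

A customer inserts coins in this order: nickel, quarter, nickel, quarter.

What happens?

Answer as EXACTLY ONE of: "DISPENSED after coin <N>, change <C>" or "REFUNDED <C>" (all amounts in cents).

Answer: REFUNDED 60

Derivation:
Price: 70¢
Coin 1 (nickel, 5¢): balance = 5¢
Coin 2 (quarter, 25¢): balance = 30¢
Coin 3 (nickel, 5¢): balance = 35¢
Coin 4 (quarter, 25¢): balance = 60¢
All coins inserted, balance 60¢ < price 70¢ → REFUND 60¢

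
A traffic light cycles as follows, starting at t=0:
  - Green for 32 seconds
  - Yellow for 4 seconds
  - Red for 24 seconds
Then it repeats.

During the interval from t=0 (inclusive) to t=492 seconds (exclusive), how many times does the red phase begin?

Answer: 8

Derivation:
Cycle = 32+4+24 = 60s
red phase starts at t = k*60 + 36 for k=0,1,2,...
Need k*60+36 < 492 → k < 7.600
k ∈ {0, ..., 7} → 8 starts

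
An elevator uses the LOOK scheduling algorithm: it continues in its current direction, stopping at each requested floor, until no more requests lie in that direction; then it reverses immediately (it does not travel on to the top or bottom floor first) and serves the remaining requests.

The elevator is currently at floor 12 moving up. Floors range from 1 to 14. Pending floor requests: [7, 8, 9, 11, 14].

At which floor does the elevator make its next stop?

Current floor: 12, direction: up
Requests above: [14]
Requests below: [7, 8, 9, 11]
Moving up and requests lie above → nearest above is min([14]) = 14

Answer: 14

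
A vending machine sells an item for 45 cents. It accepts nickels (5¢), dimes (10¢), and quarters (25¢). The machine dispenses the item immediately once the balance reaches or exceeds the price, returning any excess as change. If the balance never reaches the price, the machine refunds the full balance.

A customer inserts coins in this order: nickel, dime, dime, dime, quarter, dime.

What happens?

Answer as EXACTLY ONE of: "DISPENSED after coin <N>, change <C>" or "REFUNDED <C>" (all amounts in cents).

Price: 45¢
Coin 1 (nickel, 5¢): balance = 5¢
Coin 2 (dime, 10¢): balance = 15¢
Coin 3 (dime, 10¢): balance = 25¢
Coin 4 (dime, 10¢): balance = 35¢
Coin 5 (quarter, 25¢): balance = 60¢
  → balance >= price → DISPENSE, change = 60 - 45 = 15¢

Answer: DISPENSED after coin 5, change 15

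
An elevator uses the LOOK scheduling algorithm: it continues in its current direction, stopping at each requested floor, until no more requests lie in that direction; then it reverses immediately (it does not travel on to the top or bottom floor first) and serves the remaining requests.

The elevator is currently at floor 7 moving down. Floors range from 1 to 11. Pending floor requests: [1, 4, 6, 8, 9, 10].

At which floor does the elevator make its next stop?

Answer: 6

Derivation:
Current floor: 7, direction: down
Requests above: [8, 9, 10]
Requests below: [1, 4, 6]
Moving down and requests lie below → nearest below is max([1, 4, 6]) = 6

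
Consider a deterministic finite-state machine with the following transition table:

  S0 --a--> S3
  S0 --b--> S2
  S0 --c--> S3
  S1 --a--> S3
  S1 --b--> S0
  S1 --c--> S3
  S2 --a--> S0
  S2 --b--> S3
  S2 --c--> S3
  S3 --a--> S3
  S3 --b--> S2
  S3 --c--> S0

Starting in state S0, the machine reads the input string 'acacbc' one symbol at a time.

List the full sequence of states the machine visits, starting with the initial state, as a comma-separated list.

Answer: S0, S3, S0, S3, S0, S2, S3

Derivation:
Start: S0
  read 'a': S0 --a--> S3
  read 'c': S3 --c--> S0
  read 'a': S0 --a--> S3
  read 'c': S3 --c--> S0
  read 'b': S0 --b--> S2
  read 'c': S2 --c--> S3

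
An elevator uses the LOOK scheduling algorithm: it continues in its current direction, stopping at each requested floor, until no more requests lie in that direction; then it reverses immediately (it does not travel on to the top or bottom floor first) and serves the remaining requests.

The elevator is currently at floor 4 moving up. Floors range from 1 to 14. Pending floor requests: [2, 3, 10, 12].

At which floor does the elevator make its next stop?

Current floor: 4, direction: up
Requests above: [10, 12]
Requests below: [2, 3]
Moving up and requests lie above → nearest above is min([10, 12]) = 10

Answer: 10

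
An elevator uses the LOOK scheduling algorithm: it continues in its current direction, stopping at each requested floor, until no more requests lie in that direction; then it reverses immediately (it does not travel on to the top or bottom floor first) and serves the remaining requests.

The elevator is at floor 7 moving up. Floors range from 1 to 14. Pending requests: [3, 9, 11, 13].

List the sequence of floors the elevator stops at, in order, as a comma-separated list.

Answer: 9, 11, 13, 3

Derivation:
Current: 7, moving UP
Serve above first (ascending): [9, 11, 13]
Then reverse, serve below (descending): [3]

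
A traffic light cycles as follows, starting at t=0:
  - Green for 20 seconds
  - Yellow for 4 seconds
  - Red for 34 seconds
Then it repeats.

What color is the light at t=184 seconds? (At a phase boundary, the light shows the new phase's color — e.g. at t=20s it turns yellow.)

Answer: green

Derivation:
Cycle length = 20 + 4 + 34 = 58s
t = 184, phase_t = 184 mod 58 = 10
10 < 20 (green end) → GREEN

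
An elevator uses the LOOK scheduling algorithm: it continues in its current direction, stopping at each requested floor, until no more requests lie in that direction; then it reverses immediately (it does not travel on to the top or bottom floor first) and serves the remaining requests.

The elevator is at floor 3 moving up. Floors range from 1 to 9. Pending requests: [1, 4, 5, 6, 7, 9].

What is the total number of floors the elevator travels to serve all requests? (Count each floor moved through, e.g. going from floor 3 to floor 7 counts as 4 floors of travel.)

Answer: 14

Derivation:
Start at floor 3 moving up, LOOK stop order: [4, 5, 6, 7, 9, 1]
  3 → 4: |4-3| = 1, total = 1
  4 → 5: |5-4| = 1, total = 2
  5 → 6: |6-5| = 1, total = 3
  6 → 7: |7-6| = 1, total = 4
  7 → 9: |9-7| = 2, total = 6
  9 → 1: |1-9| = 8, total = 14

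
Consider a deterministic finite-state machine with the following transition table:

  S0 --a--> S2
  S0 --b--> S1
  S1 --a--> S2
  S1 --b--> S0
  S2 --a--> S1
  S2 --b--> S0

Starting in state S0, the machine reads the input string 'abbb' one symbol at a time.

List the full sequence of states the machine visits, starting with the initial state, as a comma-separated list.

Answer: S0, S2, S0, S1, S0

Derivation:
Start: S0
  read 'a': S0 --a--> S2
  read 'b': S2 --b--> S0
  read 'b': S0 --b--> S1
  read 'b': S1 --b--> S0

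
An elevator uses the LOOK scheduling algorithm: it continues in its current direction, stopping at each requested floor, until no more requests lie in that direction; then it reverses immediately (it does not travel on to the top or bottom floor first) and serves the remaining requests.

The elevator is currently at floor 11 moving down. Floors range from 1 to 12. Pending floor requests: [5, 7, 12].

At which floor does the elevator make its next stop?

Answer: 7

Derivation:
Current floor: 11, direction: down
Requests above: [12]
Requests below: [5, 7]
Moving down and requests lie below → nearest below is max([5, 7]) = 7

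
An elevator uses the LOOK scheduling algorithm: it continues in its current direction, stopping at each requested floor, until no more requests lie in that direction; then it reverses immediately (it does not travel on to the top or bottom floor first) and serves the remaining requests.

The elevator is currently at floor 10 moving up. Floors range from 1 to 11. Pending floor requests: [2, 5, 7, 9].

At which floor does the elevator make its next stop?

Current floor: 10, direction: up
Requests above: []
Requests below: [2, 5, 7, 9]
Moving up but no requests above → reverse; nearest below is max([2, 5, 7, 9]) = 9

Answer: 9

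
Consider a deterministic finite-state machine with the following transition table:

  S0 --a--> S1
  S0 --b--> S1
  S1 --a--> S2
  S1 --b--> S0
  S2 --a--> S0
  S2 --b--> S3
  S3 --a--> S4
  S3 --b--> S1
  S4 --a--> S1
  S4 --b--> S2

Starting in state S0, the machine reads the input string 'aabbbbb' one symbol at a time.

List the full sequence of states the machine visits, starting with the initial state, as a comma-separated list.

Start: S0
  read 'a': S0 --a--> S1
  read 'a': S1 --a--> S2
  read 'b': S2 --b--> S3
  read 'b': S3 --b--> S1
  read 'b': S1 --b--> S0
  read 'b': S0 --b--> S1
  read 'b': S1 --b--> S0

Answer: S0, S1, S2, S3, S1, S0, S1, S0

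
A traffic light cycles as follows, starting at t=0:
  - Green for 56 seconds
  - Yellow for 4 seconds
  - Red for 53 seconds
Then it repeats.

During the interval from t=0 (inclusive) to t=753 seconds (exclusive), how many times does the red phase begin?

Cycle = 56+4+53 = 113s
red phase starts at t = k*113 + 60 for k=0,1,2,...
Need k*113+60 < 753 → k < 6.133
k ∈ {0, ..., 6} → 7 starts

Answer: 7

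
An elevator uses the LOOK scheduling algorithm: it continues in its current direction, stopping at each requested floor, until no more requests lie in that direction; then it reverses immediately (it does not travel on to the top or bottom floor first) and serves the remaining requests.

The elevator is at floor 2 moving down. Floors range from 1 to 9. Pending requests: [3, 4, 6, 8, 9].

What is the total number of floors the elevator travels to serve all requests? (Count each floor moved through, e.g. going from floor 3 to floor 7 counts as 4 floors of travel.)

Answer: 7

Derivation:
Start at floor 2 moving down, LOOK stop order: [3, 4, 6, 8, 9]
  2 → 3: |3-2| = 1, total = 1
  3 → 4: |4-3| = 1, total = 2
  4 → 6: |6-4| = 2, total = 4
  6 → 8: |8-6| = 2, total = 6
  8 → 9: |9-8| = 1, total = 7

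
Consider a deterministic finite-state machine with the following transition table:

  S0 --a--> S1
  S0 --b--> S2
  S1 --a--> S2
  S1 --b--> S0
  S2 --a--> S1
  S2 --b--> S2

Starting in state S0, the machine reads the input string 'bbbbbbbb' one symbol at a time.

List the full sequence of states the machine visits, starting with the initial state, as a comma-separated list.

Answer: S0, S2, S2, S2, S2, S2, S2, S2, S2

Derivation:
Start: S0
  read 'b': S0 --b--> S2
  read 'b': S2 --b--> S2
  read 'b': S2 --b--> S2
  read 'b': S2 --b--> S2
  read 'b': S2 --b--> S2
  read 'b': S2 --b--> S2
  read 'b': S2 --b--> S2
  read 'b': S2 --b--> S2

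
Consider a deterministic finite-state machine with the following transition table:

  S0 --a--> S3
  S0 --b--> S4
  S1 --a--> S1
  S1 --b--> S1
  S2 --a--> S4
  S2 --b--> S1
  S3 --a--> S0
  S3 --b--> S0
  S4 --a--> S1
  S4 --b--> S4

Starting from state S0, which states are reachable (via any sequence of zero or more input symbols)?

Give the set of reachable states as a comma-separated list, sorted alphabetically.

Answer: S0, S1, S3, S4

Derivation:
BFS from S0:
  visit S0: S0--a-->S3 (new), S0--b-->S4 (new)
  visit S3: S3--a-->S0 (seen), S3--b-->S0 (seen)
  visit S4: S4--a-->S1 (new), S4--b-->S4 (seen)
  visit S1: S1--a-->S1 (seen), S1--b-->S1 (seen)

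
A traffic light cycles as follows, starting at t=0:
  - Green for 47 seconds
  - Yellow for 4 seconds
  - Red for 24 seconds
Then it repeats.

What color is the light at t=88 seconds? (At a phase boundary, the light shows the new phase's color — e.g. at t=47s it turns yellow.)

Cycle length = 47 + 4 + 24 = 75s
t = 88, phase_t = 88 mod 75 = 13
13 < 47 (green end) → GREEN

Answer: green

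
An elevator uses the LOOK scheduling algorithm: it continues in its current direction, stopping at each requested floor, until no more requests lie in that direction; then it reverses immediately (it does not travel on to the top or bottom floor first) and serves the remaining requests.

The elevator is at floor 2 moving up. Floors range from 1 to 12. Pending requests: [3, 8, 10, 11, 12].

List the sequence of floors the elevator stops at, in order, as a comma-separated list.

Answer: 3, 8, 10, 11, 12

Derivation:
Current: 2, moving UP
Serve above first (ascending): [3, 8, 10, 11, 12]
Then reverse, serve below (descending): []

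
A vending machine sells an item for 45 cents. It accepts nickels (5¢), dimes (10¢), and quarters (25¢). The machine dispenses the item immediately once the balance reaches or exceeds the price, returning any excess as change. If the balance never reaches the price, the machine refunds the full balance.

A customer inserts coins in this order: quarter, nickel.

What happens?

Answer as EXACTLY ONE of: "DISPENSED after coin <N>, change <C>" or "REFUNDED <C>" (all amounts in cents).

Answer: REFUNDED 30

Derivation:
Price: 45¢
Coin 1 (quarter, 25¢): balance = 25¢
Coin 2 (nickel, 5¢): balance = 30¢
All coins inserted, balance 30¢ < price 45¢ → REFUND 30¢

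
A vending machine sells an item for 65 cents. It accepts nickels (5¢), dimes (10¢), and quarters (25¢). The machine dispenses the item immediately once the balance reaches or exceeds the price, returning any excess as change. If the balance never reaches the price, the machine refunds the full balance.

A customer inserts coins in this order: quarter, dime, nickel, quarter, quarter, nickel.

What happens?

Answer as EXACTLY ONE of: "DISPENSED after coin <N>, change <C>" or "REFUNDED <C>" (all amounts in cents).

Answer: DISPENSED after coin 4, change 0

Derivation:
Price: 65¢
Coin 1 (quarter, 25¢): balance = 25¢
Coin 2 (dime, 10¢): balance = 35¢
Coin 3 (nickel, 5¢): balance = 40¢
Coin 4 (quarter, 25¢): balance = 65¢
  → balance >= price → DISPENSE, change = 65 - 65 = 0¢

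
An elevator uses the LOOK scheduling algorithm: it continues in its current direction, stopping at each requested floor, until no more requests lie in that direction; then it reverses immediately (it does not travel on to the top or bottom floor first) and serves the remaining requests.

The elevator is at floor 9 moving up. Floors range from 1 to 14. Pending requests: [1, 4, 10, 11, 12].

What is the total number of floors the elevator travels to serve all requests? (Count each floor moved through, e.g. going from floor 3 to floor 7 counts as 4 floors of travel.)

Start at floor 9 moving up, LOOK stop order: [10, 11, 12, 4, 1]
  9 → 10: |10-9| = 1, total = 1
  10 → 11: |11-10| = 1, total = 2
  11 → 12: |12-11| = 1, total = 3
  12 → 4: |4-12| = 8, total = 11
  4 → 1: |1-4| = 3, total = 14

Answer: 14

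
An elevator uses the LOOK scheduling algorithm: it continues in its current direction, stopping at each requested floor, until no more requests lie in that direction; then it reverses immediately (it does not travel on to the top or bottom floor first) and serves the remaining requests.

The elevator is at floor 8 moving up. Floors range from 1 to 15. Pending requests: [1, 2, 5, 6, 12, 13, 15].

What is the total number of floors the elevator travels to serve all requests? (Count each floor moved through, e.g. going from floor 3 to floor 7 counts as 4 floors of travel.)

Start at floor 8 moving up, LOOK stop order: [12, 13, 15, 6, 5, 2, 1]
  8 → 12: |12-8| = 4, total = 4
  12 → 13: |13-12| = 1, total = 5
  13 → 15: |15-13| = 2, total = 7
  15 → 6: |6-15| = 9, total = 16
  6 → 5: |5-6| = 1, total = 17
  5 → 2: |2-5| = 3, total = 20
  2 → 1: |1-2| = 1, total = 21

Answer: 21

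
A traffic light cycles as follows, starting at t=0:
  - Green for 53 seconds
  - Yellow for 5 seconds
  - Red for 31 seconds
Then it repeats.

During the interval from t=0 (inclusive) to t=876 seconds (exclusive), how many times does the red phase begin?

Cycle = 53+5+31 = 89s
red phase starts at t = k*89 + 58 for k=0,1,2,...
Need k*89+58 < 876 → k < 9.191
k ∈ {0, ..., 9} → 10 starts

Answer: 10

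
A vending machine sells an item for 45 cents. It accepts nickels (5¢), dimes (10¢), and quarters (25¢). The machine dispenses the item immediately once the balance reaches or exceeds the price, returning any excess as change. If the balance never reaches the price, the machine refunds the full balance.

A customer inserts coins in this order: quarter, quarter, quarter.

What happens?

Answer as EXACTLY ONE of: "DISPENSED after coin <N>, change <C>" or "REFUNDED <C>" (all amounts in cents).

Price: 45¢
Coin 1 (quarter, 25¢): balance = 25¢
Coin 2 (quarter, 25¢): balance = 50¢
  → balance >= price → DISPENSE, change = 50 - 45 = 5¢

Answer: DISPENSED after coin 2, change 5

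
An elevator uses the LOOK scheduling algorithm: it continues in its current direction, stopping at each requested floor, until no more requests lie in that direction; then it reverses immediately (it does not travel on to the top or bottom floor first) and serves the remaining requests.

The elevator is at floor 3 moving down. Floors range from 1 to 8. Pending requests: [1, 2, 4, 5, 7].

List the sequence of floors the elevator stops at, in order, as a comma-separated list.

Answer: 2, 1, 4, 5, 7

Derivation:
Current: 3, moving DOWN
Serve below first (descending): [2, 1]
Then reverse, serve above (ascending): [4, 5, 7]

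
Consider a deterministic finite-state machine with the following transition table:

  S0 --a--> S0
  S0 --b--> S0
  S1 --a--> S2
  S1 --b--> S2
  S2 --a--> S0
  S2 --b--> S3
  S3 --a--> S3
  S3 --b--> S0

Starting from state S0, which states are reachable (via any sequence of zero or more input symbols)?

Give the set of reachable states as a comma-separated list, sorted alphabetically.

BFS from S0:
  visit S0: S0--a-->S0 (seen), S0--b-->S0 (seen)

Answer: S0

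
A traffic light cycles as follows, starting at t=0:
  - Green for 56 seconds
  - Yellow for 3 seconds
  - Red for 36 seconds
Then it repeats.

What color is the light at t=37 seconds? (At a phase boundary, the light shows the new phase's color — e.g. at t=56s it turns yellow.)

Cycle length = 56 + 3 + 36 = 95s
t = 37, phase_t = 37 mod 95 = 37
37 < 56 (green end) → GREEN

Answer: green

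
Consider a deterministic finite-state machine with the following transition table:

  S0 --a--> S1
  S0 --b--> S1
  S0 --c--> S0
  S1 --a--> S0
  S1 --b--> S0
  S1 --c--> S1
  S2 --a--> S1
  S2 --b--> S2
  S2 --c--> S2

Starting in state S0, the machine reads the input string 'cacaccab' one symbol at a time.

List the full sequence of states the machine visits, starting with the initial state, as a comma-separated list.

Start: S0
  read 'c': S0 --c--> S0
  read 'a': S0 --a--> S1
  read 'c': S1 --c--> S1
  read 'a': S1 --a--> S0
  read 'c': S0 --c--> S0
  read 'c': S0 --c--> S0
  read 'a': S0 --a--> S1
  read 'b': S1 --b--> S0

Answer: S0, S0, S1, S1, S0, S0, S0, S1, S0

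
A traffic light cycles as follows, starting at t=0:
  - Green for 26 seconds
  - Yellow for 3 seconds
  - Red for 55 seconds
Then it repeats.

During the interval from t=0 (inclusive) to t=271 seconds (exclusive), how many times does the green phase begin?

Cycle = 26+3+55 = 84s
green phase starts at t = k*84 + 0 for k=0,1,2,...
Need k*84+0 < 271 → k < 3.226
k ∈ {0, ..., 3} → 4 starts

Answer: 4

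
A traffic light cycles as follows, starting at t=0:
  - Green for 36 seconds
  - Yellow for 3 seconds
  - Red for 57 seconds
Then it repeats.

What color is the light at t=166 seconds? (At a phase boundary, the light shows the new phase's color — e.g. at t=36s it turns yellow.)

Answer: red

Derivation:
Cycle length = 36 + 3 + 57 = 96s
t = 166, phase_t = 166 mod 96 = 70
70 >= 39 → RED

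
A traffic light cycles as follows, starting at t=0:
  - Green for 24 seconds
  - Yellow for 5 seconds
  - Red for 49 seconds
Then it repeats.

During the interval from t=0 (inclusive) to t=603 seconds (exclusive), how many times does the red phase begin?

Answer: 8

Derivation:
Cycle = 24+5+49 = 78s
red phase starts at t = k*78 + 29 for k=0,1,2,...
Need k*78+29 < 603 → k < 7.359
k ∈ {0, ..., 7} → 8 starts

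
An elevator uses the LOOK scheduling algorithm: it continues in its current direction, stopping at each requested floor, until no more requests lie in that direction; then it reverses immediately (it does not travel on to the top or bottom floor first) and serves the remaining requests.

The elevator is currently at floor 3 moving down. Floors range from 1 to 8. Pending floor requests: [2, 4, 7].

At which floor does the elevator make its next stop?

Current floor: 3, direction: down
Requests above: [4, 7]
Requests below: [2]
Moving down and requests lie below → nearest below is max([2]) = 2

Answer: 2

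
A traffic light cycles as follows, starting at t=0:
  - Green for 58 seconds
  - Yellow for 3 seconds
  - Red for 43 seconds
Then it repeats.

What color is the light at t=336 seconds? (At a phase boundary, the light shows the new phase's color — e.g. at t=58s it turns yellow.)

Answer: green

Derivation:
Cycle length = 58 + 3 + 43 = 104s
t = 336, phase_t = 336 mod 104 = 24
24 < 58 (green end) → GREEN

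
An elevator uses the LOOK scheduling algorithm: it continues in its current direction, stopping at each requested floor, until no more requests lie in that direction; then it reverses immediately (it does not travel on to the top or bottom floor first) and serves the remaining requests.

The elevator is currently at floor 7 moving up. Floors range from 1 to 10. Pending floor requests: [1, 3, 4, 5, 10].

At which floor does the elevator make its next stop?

Answer: 10

Derivation:
Current floor: 7, direction: up
Requests above: [10]
Requests below: [1, 3, 4, 5]
Moving up and requests lie above → nearest above is min([10]) = 10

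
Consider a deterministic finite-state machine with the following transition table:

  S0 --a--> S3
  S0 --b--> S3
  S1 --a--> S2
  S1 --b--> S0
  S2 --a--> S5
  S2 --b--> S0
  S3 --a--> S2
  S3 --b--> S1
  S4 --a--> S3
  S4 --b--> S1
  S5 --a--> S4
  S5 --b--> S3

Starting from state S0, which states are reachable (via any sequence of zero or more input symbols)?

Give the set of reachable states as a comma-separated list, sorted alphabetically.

Answer: S0, S1, S2, S3, S4, S5

Derivation:
BFS from S0:
  visit S0: S0--a-->S3 (new), S0--b-->S3 (seen)
  visit S3: S3--a-->S2 (new), S3--b-->S1 (new)
  visit S2: S2--a-->S5 (new), S2--b-->S0 (seen)
  visit S1: S1--a-->S2 (seen), S1--b-->S0 (seen)
  visit S5: S5--a-->S4 (new), S5--b-->S3 (seen)
  visit S4: S4--a-->S3 (seen), S4--b-->S1 (seen)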